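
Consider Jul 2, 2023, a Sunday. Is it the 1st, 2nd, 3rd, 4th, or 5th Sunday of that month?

1st

Day 2 falls in week ⌈2/7⌉ of the month.
Days 1–7 hold the 1st Sunday, 8–14 the 2nd, 15–21 the 3rd, 22–28 the 4th, 29–31 the 5th.
2 is in the range for the 1st.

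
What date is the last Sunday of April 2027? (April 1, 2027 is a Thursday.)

April 2027 begins on a Thursday, so the first Sunday is April 4 (3 days later).
April 2027 has 30 days. Adding weeks: 4, 11, 18, 25 — the last one ≤ 30 is the 25th.

April 25, 2027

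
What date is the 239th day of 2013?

August 27, 2013

January has 31 days (239 − 31 = 208 remain).
February has 28 days (208 − 28 = 180 remain).
March has 31 days (180 − 31 = 149 remain).
April has 30 days (149 − 30 = 119 remain).
May has 31 days (119 − 31 = 88 remain).
June has 30 days (88 − 30 = 58 remain).
July has 31 days (58 − 31 = 27 remain).
27 into August → August 27.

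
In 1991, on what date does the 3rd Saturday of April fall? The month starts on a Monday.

1991-04-20

April 1991 begins on a Monday, so the first Saturday is April 6 (5 days later).
The 3rd Saturday is 2 weeks later: 6 + 14 = 20.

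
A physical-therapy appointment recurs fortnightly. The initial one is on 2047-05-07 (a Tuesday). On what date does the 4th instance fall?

2047-06-18

The 4th occurrence is 3 intervals after the first: 3 × 14 = 42 days after 2047-05-07.
May has 31 days — 24 days to the end of May leaves 18.
18 days into June → 2047-06-18.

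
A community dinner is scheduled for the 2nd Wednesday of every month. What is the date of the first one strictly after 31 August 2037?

August 2037 starts on a Saturday; its first Wednesday is the 5th, so the 2nd Wednesday is the 12th — 12 August 2037.
That is not after 31 August 2037, so look at September 2037.
September 2037 starts on a Tuesday; its first Wednesday is the 2nd, so the 2nd Wednesday is the 9th — 9 September 2037.

9 September 2037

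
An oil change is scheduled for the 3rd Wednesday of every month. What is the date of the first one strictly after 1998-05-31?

May 1998 starts on a Friday; its first Wednesday is the 6th, so the 3rd Wednesday is the 20th — 1998-05-20.
That is not after 1998-05-31, so look at June 1998.
June 1998 starts on a Monday; its first Wednesday is the 3rd, so the 3rd Wednesday is the 17th — 1998-06-17.

1998-06-17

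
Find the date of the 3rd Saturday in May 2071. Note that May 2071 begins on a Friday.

May 16, 2071

May 2071 begins on a Friday, so the first Saturday is May 2 (1 day later).
The 3rd Saturday is 2 weeks later: 2 + 14 = 16.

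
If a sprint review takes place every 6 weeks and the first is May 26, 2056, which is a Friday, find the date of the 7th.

The 7th occurrence is 6 intervals after the first: 6 × 42 = 252 days after May 26, 2056.
May has 31 days — 5 days to the end of May leaves 247.
Jun has 30 days (217 left).
Jul has 31 days (186 left).
Aug has 31 days (155 left).
Sep has 30 days (125 left).
Oct has 31 days (94 left).
Nov has 30 days (64 left).
Dec has 31 days (33 left).
Jan has 31 days (2 left).
2 days into Feb → Feb 2, 2057.

Feb 2, 2057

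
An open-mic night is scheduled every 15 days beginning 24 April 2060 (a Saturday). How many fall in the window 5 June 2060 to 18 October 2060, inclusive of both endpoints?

Occurrences land 15·i days after 24 April 2060 for i = 0, 1, 2, …
5 June 2060 is 42 days after the start; 42 ÷ 15 = 2 remainder 12; since the remainder is 12, round up to i = 3. First occurrence in the window: #4 on 8 June 2060 (3×15 = 45 days in).
18 October 2060 is 177 days after the start; 177 ÷ 15 = 11 remainder 12. Last occurrence in the window: #12 on 6 October 2060.
Occurrences #4 through #12: 9 in total.

9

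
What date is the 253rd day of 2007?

Sep 10, 2007

Jan has 31 days (253 − 31 = 222 remain).
Feb has 28 days (222 − 28 = 194 remain).
Mar has 31 days (194 − 31 = 163 remain).
Apr has 30 days (163 − 30 = 133 remain).
May has 31 days (133 − 31 = 102 remain).
Jun has 30 days (102 − 30 = 72 remain).
Jul has 31 days (72 − 31 = 41 remain).
Aug has 31 days (41 − 31 = 10 remain).
10 into Sep → Sep 10.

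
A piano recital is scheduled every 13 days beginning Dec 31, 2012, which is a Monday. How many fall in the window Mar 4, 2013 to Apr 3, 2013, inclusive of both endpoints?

Occurrences land 13·i days after Dec 31, 2012 for i = 0, 1, 2, …
Mar 4, 2013 is 63 days after the start; 63 ÷ 13 = 4 remainder 11; since the remainder is 11, round up to i = 5. First occurrence in the window: #6 on Mar 6, 2013 (5×13 = 65 days in).
Apr 3, 2013 is 93 days after the start; 93 ÷ 13 = 7 remainder 2. Last occurrence in the window: #8 on Apr 1, 2013.
Occurrences #6 through #8: 3 in total.

3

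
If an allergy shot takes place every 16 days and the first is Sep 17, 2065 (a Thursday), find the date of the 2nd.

The 2nd occurrence is 1 interval after the first: 1 × 16 = 16 days after Sep 17, 2065.
Sep has 30 days — 13 days to the end of Sep leaves 3.
3 days into Oct → Oct 3, 2065.

Oct 3, 2065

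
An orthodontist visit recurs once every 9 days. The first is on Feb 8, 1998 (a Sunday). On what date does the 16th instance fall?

The 16th occurrence is 15 intervals after the first: 15 × 9 = 135 days after Feb 8, 1998.
Feb has 28 days — 20 days to the end of Feb leaves 115.
Mar has 31 days (84 left).
Apr has 30 days (54 left).
May has 31 days (23 left).
23 days into Jun → Jun 23, 1998.

Jun 23, 1998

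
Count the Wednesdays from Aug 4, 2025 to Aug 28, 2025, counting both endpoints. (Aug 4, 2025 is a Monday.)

Aug 4, 2025 is a Monday; the first Wednesday on or after it is Aug 6, 2025 (2 days later).
From Aug 6, 2025 to Aug 28, 2025 is 28 − 6 = 22 days.
22 ÷ 7 = 3 full weeks with remainder 1, so 3 more Wednesdays after the first → 4.

4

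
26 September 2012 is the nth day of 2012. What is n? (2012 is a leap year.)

270

Days in months before September: 31 + 29 + 31 + 30 + 31 + 30 + 31 + 31 = 244.
Plus 26 days into September → day 270.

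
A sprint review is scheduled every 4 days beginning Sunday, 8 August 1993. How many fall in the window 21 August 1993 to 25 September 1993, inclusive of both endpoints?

9

Occurrences land 4·i days after 8 August 1993 for i = 0, 1, 2, …
21 August 1993 is 13 days after the start; 13 ÷ 4 = 3 remainder 1; since the remainder is 1, round up to i = 4. First occurrence in the window: #5 on 24 August 1993 (4×4 = 16 days in).
25 September 1993 is 48 days after the start; 48 ÷ 4 = 12 remainder 0. Last occurrence in the window: #13 on 25 September 1993.
Occurrences #5 through #13: 9 in total.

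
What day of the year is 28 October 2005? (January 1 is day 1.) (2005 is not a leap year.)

301

Days in months before October: 31 + 28 + 31 + 30 + 31 + 30 + 31 + 31 + 30 = 273.
Plus 28 days into October → day 301.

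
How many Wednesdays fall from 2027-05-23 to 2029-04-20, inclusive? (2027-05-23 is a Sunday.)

100

2027-05-23 is a Sunday; the first Wednesday on or after it is 2027-05-26 (3 days later).
From 2027-05-26 to 2029-04-20: 219 + 366 + 110 = 695 days (rest of 2027, 2028, to 2029-04-20 in 2029).
695 ÷ 7 = 99 full weeks with remainder 2, so 99 more Wednesdays after the first → 100.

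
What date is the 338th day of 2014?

January has 31 days (338 − 31 = 307 remain).
February has 28 days (307 − 28 = 279 remain).
March has 31 days (279 − 31 = 248 remain).
April has 30 days (248 − 30 = 218 remain).
May has 31 days (218 − 31 = 187 remain).
June has 30 days (187 − 30 = 157 remain).
July has 31 days (157 − 31 = 126 remain).
August has 31 days (126 − 31 = 95 remain).
September has 30 days (95 − 30 = 65 remain).
October has 31 days (65 − 31 = 34 remain).
November has 30 days (34 − 30 = 4 remain).
4 into December → December 4.

2014-12-04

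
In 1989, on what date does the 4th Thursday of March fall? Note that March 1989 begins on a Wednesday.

March 1989 begins on a Wednesday, so the first Thursday is March 2 (1 day later).
The 4th Thursday is 3 weeks later: 2 + 21 = 23.

1989-03-23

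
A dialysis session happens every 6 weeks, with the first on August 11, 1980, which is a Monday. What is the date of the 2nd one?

September 22, 1980

The 2nd occurrence is 1 interval after the first: 1 × 42 = 42 days after August 11, 1980.
August has 31 days — 20 days to the end of August leaves 22.
22 days into September → September 22, 1980.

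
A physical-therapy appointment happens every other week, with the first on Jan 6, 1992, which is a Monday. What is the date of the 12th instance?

The 12th occurrence is 11 intervals after the first: 11 × 14 = 154 days after Jan 6, 1992.
Jan has 31 days — 25 days to the end of Jan leaves 129.
Feb has 29 days (100 left).
Mar has 31 days (69 left).
Apr has 30 days (39 left).
May has 31 days (8 left).
8 days into Jun → Jun 8, 1992.

Jun 8, 1992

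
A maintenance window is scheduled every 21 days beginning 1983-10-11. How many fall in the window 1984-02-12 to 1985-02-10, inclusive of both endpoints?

18

Occurrences land 21·i days after 1983-10-11 for i = 0, 1, 2, …
1984-02-12 is 124 days after the start; 124 ÷ 21 = 5 remainder 19; since the remainder is 19, round up to i = 6. First occurrence in the window: #7 on 1984-02-14 (6×21 = 126 days in).
1985-02-10 is 488 days after the start; 488 ÷ 21 = 23 remainder 5. Last occurrence in the window: #24 on 1985-02-05.
Occurrences #7 through #24: 18 in total.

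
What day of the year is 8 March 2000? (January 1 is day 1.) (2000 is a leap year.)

68

Days in months before March: 31 + 29 = 60.
Plus 8 days into March → day 68.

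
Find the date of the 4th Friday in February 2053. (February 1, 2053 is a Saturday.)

28 February 2053

February 2053 begins on a Saturday, so the first Friday is February 7 (6 days later).
The 4th Friday is 3 weeks later: 7 + 21 = 28.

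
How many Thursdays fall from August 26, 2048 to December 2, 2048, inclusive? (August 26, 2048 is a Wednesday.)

14

August 26, 2048 is a Wednesday; the first Thursday on or after it is August 27, 2048 (1 day later).
From August 27, 2048 to December 2, 2048: 4 + 30 + 31 + 30 + 2 = 97 days (rest of August, September, October, November, December).
97 ÷ 7 = 13 full weeks with remainder 6, so 13 more Thursdays after the first → 14.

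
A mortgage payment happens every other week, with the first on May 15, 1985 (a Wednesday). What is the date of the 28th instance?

May 28, 1986

The 28th occurrence is 27 intervals after the first: 27 × 14 = 378 days after May 15, 1985.
May has 31 days — 16 days to the end of May leaves 362.
Jun has 30 days (332 left).
Jul has 31 days (301 left).
Aug has 31 days (270 left).
Sep has 30 days (240 left).
Oct has 31 days (209 left).
Nov has 30 days (179 left).
Dec has 31 days (148 left).
Jan has 31 days (117 left).
Feb has 28 days (89 left).
Mar has 31 days (58 left).
Apr has 30 days (28 left).
28 days into May → May 28, 1986.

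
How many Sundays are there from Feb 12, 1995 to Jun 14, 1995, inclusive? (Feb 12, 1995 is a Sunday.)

Feb 12, 1995 is a Sunday; the first Sunday on or after it is Feb 12, 1995.
From Feb 12, 1995 to Jun 14, 1995: 16 + 31 + 30 + 31 + 14 = 122 days (rest of Feb, Mar, Apr, May, Jun).
122 ÷ 7 = 17 full weeks with remainder 3, so 17 more Sundays after the first → 18.

18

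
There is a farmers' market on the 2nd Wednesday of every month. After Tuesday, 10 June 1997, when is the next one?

June 1997 starts on a Sunday; its first Wednesday is the 4th, so the 2nd Wednesday is the 11th — 11 June 1997.
11 June 1997 is after 10 June 1997, so that is the next one.

11 June 1997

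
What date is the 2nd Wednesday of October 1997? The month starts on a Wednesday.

October 1997 begins on a Wednesday, so the first Wednesday is October 1.
The 2nd Wednesday is 1 weeks later: 1 + 7 = 8.

1997-10-08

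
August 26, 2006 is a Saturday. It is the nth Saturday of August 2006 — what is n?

4th

Day 26 falls in week ⌈26/7⌉ of the month.
Days 1–7 hold the 1st Saturday, 8–14 the 2nd, 15–21 the 3rd, 22–28 the 4th, 29–31 the 5th.
26 is in the range for the 4th.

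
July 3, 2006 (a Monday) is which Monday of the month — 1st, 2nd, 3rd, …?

1st

Day 3 falls in week ⌈3/7⌉ of the month.
Days 1–7 hold the 1st Monday, 8–14 the 2nd, 15–21 the 3rd, 22–28 the 4th, 29–31 the 5th.
3 is in the range for the 1st.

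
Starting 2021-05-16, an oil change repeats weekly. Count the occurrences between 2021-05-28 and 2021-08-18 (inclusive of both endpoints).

12

Occurrences land 7·i days after 2021-05-16 for i = 0, 1, 2, …
2021-05-28 is 12 days after the start; 12 ÷ 7 = 1 remainder 5; since the remainder is 5, round up to i = 2. First occurrence in the window: #3 on 2021-05-30 (2×7 = 14 days in).
2021-08-18 is 94 days after the start; 94 ÷ 7 = 13 remainder 3. Last occurrence in the window: #14 on 2021-08-15.
Occurrences #3 through #14: 12 in total.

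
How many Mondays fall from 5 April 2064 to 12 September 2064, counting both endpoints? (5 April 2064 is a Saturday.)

5 April 2064 is a Saturday; the first Monday on or after it is 7 April 2064 (2 days later).
From 7 April 2064 to 12 September 2064: 23 + 31 + 30 + 31 + 31 + 12 = 158 days (rest of April, May, June, July, August, September).
158 ÷ 7 = 22 full weeks with remainder 4, so 22 more Mondays after the first → 23.

23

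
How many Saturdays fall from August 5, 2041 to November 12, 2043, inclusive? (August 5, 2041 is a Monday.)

August 5, 2041 is a Monday; the first Saturday on or after it is August 10, 2041 (5 days later).
From August 10, 2041 to November 12, 2043: 143 + 365 + 316 = 824 days (rest of 2041, 2042, to November 12, 2043 in 2043).
824 ÷ 7 = 117 full weeks with remainder 5, so 117 more Saturdays after the first → 118.

118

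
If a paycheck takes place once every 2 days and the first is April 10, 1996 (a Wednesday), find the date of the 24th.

May 26, 1996

The 24th occurrence is 23 intervals after the first: 23 × 2 = 46 days after April 10, 1996.
April has 30 days — 20 days to the end of April leaves 26.
26 days into May → May 26, 1996.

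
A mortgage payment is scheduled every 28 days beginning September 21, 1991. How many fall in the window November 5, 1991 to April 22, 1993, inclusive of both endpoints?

19

Occurrences land 28·i days after September 21, 1991 for i = 0, 1, 2, …
November 5, 1991 is 45 days after the start; 45 ÷ 28 = 1 remainder 17; since the remainder is 17, round up to i = 2. First occurrence in the window: #3 on November 16, 1991 (2×28 = 56 days in).
April 22, 1993 is 579 days after the start; 579 ÷ 28 = 20 remainder 19. Last occurrence in the window: #21 on April 3, 1993.
Occurrences #3 through #21: 19 in total.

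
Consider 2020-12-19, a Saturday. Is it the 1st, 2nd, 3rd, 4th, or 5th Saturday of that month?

Day 19 falls in week ⌈19/7⌉ of the month.
Days 1–7 hold the 1st Saturday, 8–14 the 2nd, 15–21 the 3rd, 22–28 the 4th, 29–31 the 5th.
19 is in the range for the 3rd.

3rd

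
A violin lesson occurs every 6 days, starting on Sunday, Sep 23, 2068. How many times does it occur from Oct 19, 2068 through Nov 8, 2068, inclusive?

Occurrences land 6·i days after Sep 23, 2068 for i = 0, 1, 2, …
Oct 19, 2068 is 26 days after the start; 26 ÷ 6 = 4 remainder 2; since the remainder is 2, round up to i = 5. First occurrence in the window: #6 on Oct 23, 2068 (5×6 = 30 days in).
Nov 8, 2068 is 46 days after the start; 46 ÷ 6 = 7 remainder 4. Last occurrence in the window: #8 on Nov 4, 2068.
Occurrences #6 through #8: 3 in total.

3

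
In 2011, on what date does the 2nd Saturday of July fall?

2011-07-09

July 2011 begins on a Friday, so the first Saturday is July 2 (1 day later).
The 2nd Saturday is 1 weeks later: 2 + 7 = 9.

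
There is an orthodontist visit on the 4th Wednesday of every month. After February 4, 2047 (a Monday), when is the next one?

February 2047 starts on a Friday; its first Wednesday is the 6th, so the 4th Wednesday is the 27th — February 27, 2047.
February 27, 2047 is after February 4, 2047, so that is the next one.

February 27, 2047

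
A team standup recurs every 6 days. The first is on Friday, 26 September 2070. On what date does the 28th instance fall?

The 28th occurrence is 27 intervals after the first: 27 × 6 = 162 days after 26 September 2070.
September has 30 days — 4 days to the end of September leaves 158.
October has 31 days (127 left).
November has 30 days (97 left).
December has 31 days (66 left).
January has 31 days (35 left).
February has 28 days (7 left).
7 days into March → 7 March 2071.

7 March 2071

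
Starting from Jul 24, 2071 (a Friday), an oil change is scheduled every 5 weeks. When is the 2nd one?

Aug 28, 2071

The 2nd occurrence is 1 interval after the first: 1 × 35 = 35 days after Jul 24, 2071.
Jul has 31 days — 7 days to the end of Jul leaves 28.
28 days into Aug → Aug 28, 2071.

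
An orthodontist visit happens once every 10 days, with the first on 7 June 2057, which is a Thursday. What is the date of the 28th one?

The 28th occurrence is 27 intervals after the first: 27 × 10 = 270 days after 7 June 2057.
June has 30 days — 23 days to the end of June leaves 247.
July has 31 days (216 left).
August has 31 days (185 left).
September has 30 days (155 left).
October has 31 days (124 left).
November has 30 days (94 left).
December has 31 days (63 left).
January has 31 days (32 left).
February has 28 days (4 left).
4 days into March → 4 March 2058.

4 March 2058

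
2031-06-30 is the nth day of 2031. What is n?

Days in months before June: 31 + 28 + 31 + 30 + 31 = 151.
Plus 30 days into June → day 181.

181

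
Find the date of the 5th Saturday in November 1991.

30 November 1991

The first Saturday of November 1991 is November 2.
The 5th Saturday is 4 weeks later: 2 + 28 = 30.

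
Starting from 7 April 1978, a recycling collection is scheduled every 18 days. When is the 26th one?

1 July 1979

The 26th occurrence is 25 intervals after the first: 25 × 18 = 450 days after 7 April 1978.
April has 30 days — 23 days to the end of April leaves 427.
From end of April to end of 1978 is 245 days (182 left).
January has 31 days (151 left).
February has 28 days (123 left).
March has 31 days (92 left).
April has 30 days (62 left).
May has 31 days (31 left).
June has 30 days (1 left).
1 day into July → 1 July 1979.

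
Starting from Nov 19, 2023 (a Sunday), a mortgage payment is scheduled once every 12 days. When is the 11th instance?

Mar 18, 2024

The 11th occurrence is 10 intervals after the first: 10 × 12 = 120 days after Nov 19, 2023.
Nov has 30 days — 11 days to the end of Nov leaves 109.
Dec has 31 days (78 left).
Jan has 31 days (47 left).
Feb has 29 days (18 left).
18 days into Mar → Mar 18, 2024.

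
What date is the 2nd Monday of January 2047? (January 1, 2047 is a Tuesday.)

January 2047 begins on a Tuesday, so the first Monday is January 7 (6 days later).
The 2nd Monday is 1 weeks later: 7 + 7 = 14.

14 January 2047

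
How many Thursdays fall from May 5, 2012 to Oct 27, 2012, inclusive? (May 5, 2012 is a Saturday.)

May 5, 2012 is a Saturday; the first Thursday on or after it is May 10, 2012 (5 days later).
From May 10, 2012 to Oct 27, 2012: 21 + 30 + 31 + 31 + 30 + 27 = 170 days (rest of May, Jun, Jul, Aug, Sep, Oct).
170 ÷ 7 = 24 full weeks with remainder 2, so 24 more Thursdays after the first → 25.

25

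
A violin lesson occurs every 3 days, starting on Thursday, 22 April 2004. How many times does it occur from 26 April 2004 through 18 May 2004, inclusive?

7

Occurrences land 3·i days after 22 April 2004 for i = 0, 1, 2, …
26 April 2004 is 4 days after the start; 4 ÷ 3 = 1 remainder 1; since the remainder is 1, round up to i = 2. First occurrence in the window: #3 on 28 April 2004 (2×3 = 6 days in).
18 May 2004 is 26 days after the start; 26 ÷ 3 = 8 remainder 2. Last occurrence in the window: #9 on 16 May 2004.
Occurrences #3 through #9: 7 in total.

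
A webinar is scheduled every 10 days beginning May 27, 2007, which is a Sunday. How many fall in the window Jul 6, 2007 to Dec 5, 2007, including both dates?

16

Occurrences land 10·i days after May 27, 2007 for i = 0, 1, 2, …
Jul 6, 2007 is 40 days after the start; 40 ÷ 10 = 4 remainder 0. First occurrence in the window: #5 on Jul 6, 2007 (4×10 = 40 days in).
Dec 5, 2007 is 192 days after the start; 192 ÷ 10 = 19 remainder 2. Last occurrence in the window: #20 on Dec 3, 2007.
Occurrences #5 through #20: 16 in total.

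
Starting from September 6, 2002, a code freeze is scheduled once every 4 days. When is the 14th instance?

October 28, 2002

The 14th occurrence is 13 intervals after the first: 13 × 4 = 52 days after September 6, 2002.
September has 30 days — 24 days to the end of September leaves 28.
28 days into October → October 28, 2002.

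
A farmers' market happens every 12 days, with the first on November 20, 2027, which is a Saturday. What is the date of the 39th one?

The 39th occurrence is 38 intervals after the first: 38 × 12 = 456 days after November 20, 2027.
November has 30 days — 10 days to the end of November leaves 446.
From end of November to end of 2027 is 31 days (415 left).
2028 has 366 days (49 left).
January has 31 days (18 left).
18 days into February → February 18, 2029.

February 18, 2029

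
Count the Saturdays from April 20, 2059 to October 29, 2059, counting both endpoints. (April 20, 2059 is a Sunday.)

April 20, 2059 is a Sunday; the first Saturday on or after it is April 26, 2059 (6 days later).
From April 26, 2059 to October 29, 2059: 4 + 31 + 30 + 31 + 31 + 30 + 29 = 186 days (rest of April, May, June, July, August, September, October).
186 ÷ 7 = 26 full weeks with remainder 4, so 26 more Saturdays after the first → 27.

27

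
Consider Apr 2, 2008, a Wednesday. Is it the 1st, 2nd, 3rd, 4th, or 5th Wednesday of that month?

1st

Day 2 falls in week ⌈2/7⌉ of the month.
Days 1–7 hold the 1st Wednesday, 8–14 the 2nd, 15–21 the 3rd, 22–28 the 4th, 29–31 the 5th.
2 is in the range for the 1st.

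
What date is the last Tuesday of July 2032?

2032-07-27

July 2032 begins on a Thursday, so the first Tuesday is July 6 (5 days later).
July 2032 has 31 days. Adding weeks: 6, 13, 20, 27 — the last one ≤ 31 is the 27th.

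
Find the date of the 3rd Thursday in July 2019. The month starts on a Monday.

2019-07-18

July 2019 begins on a Monday, so the first Thursday is July 4 (3 days later).
The 3rd Thursday is 2 weeks later: 4 + 14 = 18.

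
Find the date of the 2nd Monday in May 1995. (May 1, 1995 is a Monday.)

May 1995 begins on a Monday, so the first Monday is May 1.
The 2nd Monday is 1 weeks later: 1 + 7 = 8.

May 8, 1995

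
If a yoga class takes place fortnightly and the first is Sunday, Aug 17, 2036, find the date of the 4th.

Sep 28, 2036

The 4th occurrence is 3 intervals after the first: 3 × 14 = 42 days after Aug 17, 2036.
Aug has 31 days — 14 days to the end of Aug leaves 28.
28 days into Sep → Sep 28, 2036.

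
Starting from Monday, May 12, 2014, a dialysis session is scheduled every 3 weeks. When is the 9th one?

October 27, 2014

The 9th occurrence is 8 intervals after the first: 8 × 21 = 168 days after May 12, 2014.
May has 31 days — 19 days to the end of May leaves 149.
June has 30 days (119 left).
July has 31 days (88 left).
August has 31 days (57 left).
September has 30 days (27 left).
27 days into October → October 27, 2014.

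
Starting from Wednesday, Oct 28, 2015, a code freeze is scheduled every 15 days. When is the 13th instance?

Apr 25, 2016

The 13th occurrence is 12 intervals after the first: 12 × 15 = 180 days after Oct 28, 2015.
Oct has 31 days — 3 days to the end of Oct leaves 177.
Nov has 30 days (147 left).
Dec has 31 days (116 left).
Jan has 31 days (85 left).
Feb has 29 days (56 left).
Mar has 31 days (25 left).
25 days into Apr → Apr 25, 2016.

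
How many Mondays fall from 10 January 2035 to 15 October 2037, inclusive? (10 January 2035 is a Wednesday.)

10 January 2035 is a Wednesday; the first Monday on or after it is 15 January 2035 (5 days later).
From 15 January 2035 to 15 October 2037: 350 + 366 + 288 = 1004 days (rest of 2035, 2036, to 15 October 2037 in 2037).
1004 ÷ 7 = 143 full weeks with remainder 3, so 143 more Mondays after the first → 144.

144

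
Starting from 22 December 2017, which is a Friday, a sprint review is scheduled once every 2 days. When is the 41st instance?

12 March 2018

The 41st occurrence is 40 intervals after the first: 40 × 2 = 80 days after 22 December 2017.
December has 31 days — 9 days to the end of December leaves 71.
January has 31 days (40 left).
February has 28 days (12 left).
12 days into March → 12 March 2018.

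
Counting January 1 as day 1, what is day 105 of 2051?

January has 31 days (105 − 31 = 74 remain).
February has 28 days (74 − 28 = 46 remain).
March has 31 days (46 − 31 = 15 remain).
15 into April → April 15.

2051-04-15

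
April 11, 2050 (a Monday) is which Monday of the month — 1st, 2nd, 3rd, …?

Day 11 falls in week ⌈11/7⌉ of the month.
Days 1–7 hold the 1st Monday, 8–14 the 2nd, 15–21 the 3rd, 22–28 the 4th, 29–31 the 5th.
11 is in the range for the 2nd.

2nd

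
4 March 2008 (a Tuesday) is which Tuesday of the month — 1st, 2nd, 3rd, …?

1st

Day 4 falls in week ⌈4/7⌉ of the month.
Days 1–7 hold the 1st Tuesday, 8–14 the 2nd, 15–21 the 3rd, 22–28 the 4th, 29–31 the 5th.
4 is in the range for the 1st.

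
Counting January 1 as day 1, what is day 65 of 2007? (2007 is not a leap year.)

Mar 6, 2007

Jan has 31 days (65 − 31 = 34 remain).
Feb has 28 days (34 − 28 = 6 remain).
6 into Mar → Mar 6.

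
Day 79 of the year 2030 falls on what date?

20 March 2030

January has 31 days (79 − 31 = 48 remain).
February has 28 days (48 − 28 = 20 remain).
20 into March → March 20.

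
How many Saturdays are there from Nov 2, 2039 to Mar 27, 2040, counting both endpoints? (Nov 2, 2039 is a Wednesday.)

21

Nov 2, 2039 is a Wednesday; the first Saturday on or after it is Nov 5, 2039 (3 days later).
From Nov 5, 2039 to Mar 27, 2040: 25 + 31 + 31 + 29 + 27 = 143 days (rest of Nov, Dec, Jan, Feb, Mar).
143 ÷ 7 = 20 full weeks with remainder 3, so 20 more Saturdays after the first → 21.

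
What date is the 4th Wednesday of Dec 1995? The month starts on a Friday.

Dec 27, 1995

Dec 1995 begins on a Friday, so the first Wednesday is Dec 6 (5 days later).
The 4th Wednesday is 3 weeks later: 6 + 21 = 27.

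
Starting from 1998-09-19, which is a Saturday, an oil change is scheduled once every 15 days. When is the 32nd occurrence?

1999-12-28

The 32nd occurrence is 31 intervals after the first: 31 × 15 = 465 days after 1998-09-19.
September has 30 days — 11 days to the end of September leaves 454.
From end of September to end of 1998 is 92 days (362 left).
January has 31 days (331 left).
February has 28 days (303 left).
March has 31 days (272 left).
April has 30 days (242 left).
May has 31 days (211 left).
June has 30 days (181 left).
July has 31 days (150 left).
August has 31 days (119 left).
September has 30 days (89 left).
October has 31 days (58 left).
November has 30 days (28 left).
28 days into December → 1999-12-28.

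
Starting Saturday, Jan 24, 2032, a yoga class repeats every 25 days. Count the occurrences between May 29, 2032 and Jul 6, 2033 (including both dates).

16

Occurrences land 25·i days after Jan 24, 2032 for i = 0, 1, 2, …
May 29, 2032 is 126 days after the start; 126 ÷ 25 = 5 remainder 1; since the remainder is 1, round up to i = 6. First occurrence in the window: #7 on Jun 22, 2032 (6×25 = 150 days in).
Jul 6, 2033 is 529 days after the start; 529 ÷ 25 = 21 remainder 4. Last occurrence in the window: #22 on Jul 2, 2033.
Occurrences #7 through #22: 16 in total.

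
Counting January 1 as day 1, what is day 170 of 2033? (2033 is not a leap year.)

June 19, 2033

January has 31 days (170 − 31 = 139 remain).
February has 28 days (139 − 28 = 111 remain).
March has 31 days (111 − 31 = 80 remain).
April has 30 days (80 − 30 = 50 remain).
May has 31 days (50 − 31 = 19 remain).
19 into June → June 19.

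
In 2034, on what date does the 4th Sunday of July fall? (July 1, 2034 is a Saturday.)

July 2034 begins on a Saturday, so the first Sunday is July 2 (1 day later).
The 4th Sunday is 3 weeks later: 2 + 21 = 23.

2034-07-23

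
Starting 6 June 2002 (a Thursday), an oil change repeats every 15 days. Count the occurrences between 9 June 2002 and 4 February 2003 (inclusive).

16

Occurrences land 15·i days after 6 June 2002 for i = 0, 1, 2, …
9 June 2002 is 3 days after the start; 3 ÷ 15 = 0 remainder 3; since the remainder is 3, round up to i = 1. First occurrence in the window: #2 on 21 June 2002 (1×15 = 15 days in).
4 February 2003 is 243 days after the start; 243 ÷ 15 = 16 remainder 3. Last occurrence in the window: #17 on 1 February 2003.
Occurrences #2 through #17: 16 in total.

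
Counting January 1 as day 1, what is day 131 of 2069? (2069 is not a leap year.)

January has 31 days (131 − 31 = 100 remain).
February has 28 days (100 − 28 = 72 remain).
March has 31 days (72 − 31 = 41 remain).
April has 30 days (41 − 30 = 11 remain).
11 into May → May 11.

11 May 2069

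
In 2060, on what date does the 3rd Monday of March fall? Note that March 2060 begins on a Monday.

March 2060 begins on a Monday, so the first Monday is March 1.
The 3rd Monday is 2 weeks later: 1 + 14 = 15.

March 15, 2060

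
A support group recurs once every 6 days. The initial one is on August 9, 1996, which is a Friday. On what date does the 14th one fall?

October 26, 1996

The 14th occurrence is 13 intervals after the first: 13 × 6 = 78 days after August 9, 1996.
August has 31 days — 22 days to the end of August leaves 56.
September has 30 days (26 left).
26 days into October → October 26, 1996.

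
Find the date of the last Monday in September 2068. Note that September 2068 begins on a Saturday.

September 24, 2068

September 2068 begins on a Saturday, so the first Monday is September 3 (2 days later).
September 2068 has 30 days. Adding weeks: 3, 10, 17, 24 — the last one ≤ 30 is the 24th.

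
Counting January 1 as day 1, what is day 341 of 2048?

Jan has 31 days (341 − 31 = 310 remain).
Feb has 29 days (310 − 29 = 281 remain).
Mar has 31 days (281 − 31 = 250 remain).
Apr has 30 days (250 − 30 = 220 remain).
May has 31 days (220 − 31 = 189 remain).
Jun has 30 days (189 − 30 = 159 remain).
Jul has 31 days (159 − 31 = 128 remain).
Aug has 31 days (128 − 31 = 97 remain).
Sep has 30 days (97 − 30 = 67 remain).
Oct has 31 days (67 − 31 = 36 remain).
Nov has 30 days (36 − 30 = 6 remain).
6 into Dec → Dec 6.

Dec 6, 2048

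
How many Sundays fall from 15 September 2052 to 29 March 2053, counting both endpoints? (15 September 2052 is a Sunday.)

15 September 2052 is a Sunday; the first Sunday on or after it is 15 September 2052.
From 15 September 2052 to 29 March 2053: 15 + 31 + 30 + 31 + 31 + 28 + 29 = 195 days (rest of September, October, November, December, January, February, March).
195 ÷ 7 = 27 full weeks with remainder 6, so 27 more Sundays after the first → 28.

28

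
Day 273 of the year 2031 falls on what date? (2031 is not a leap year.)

January has 31 days (273 − 31 = 242 remain).
February has 28 days (242 − 28 = 214 remain).
March has 31 days (214 − 31 = 183 remain).
April has 30 days (183 − 30 = 153 remain).
May has 31 days (153 − 31 = 122 remain).
June has 30 days (122 − 30 = 92 remain).
July has 31 days (92 − 31 = 61 remain).
August has 31 days (61 − 31 = 30 remain).
30 into September → September 30.

30 September 2031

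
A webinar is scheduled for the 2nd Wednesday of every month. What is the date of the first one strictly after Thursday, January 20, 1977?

February 9, 1977

January 1977 starts on a Saturday; its first Wednesday is the 5th, so the 2nd Wednesday is the 12th — January 12, 1977.
That is not after January 20, 1977, so look at February 1977.
February 1977 starts on a Tuesday; its first Wednesday is the 2nd, so the 2nd Wednesday is the 9th — February 9, 1977.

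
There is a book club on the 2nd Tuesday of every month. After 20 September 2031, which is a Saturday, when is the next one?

September 2031 starts on a Monday; its first Tuesday is the 2nd, so the 2nd Tuesday is the 9th — 9 September 2031.
That is not after 20 September 2031, so look at October 2031.
October 2031 starts on a Wednesday; its first Tuesday is the 7th, so the 2nd Tuesday is the 14th — 14 October 2031.

14 October 2031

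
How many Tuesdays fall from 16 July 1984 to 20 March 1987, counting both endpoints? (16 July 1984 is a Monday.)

140

16 July 1984 is a Monday; the first Tuesday on or after it is 17 July 1984 (1 day later).
From 17 July 1984 to 20 March 1987: 167 + 365 + 365 + 79 = 976 days (rest of 1984, 1985, 1986, to 20 March 1987 in 1987).
976 ÷ 7 = 139 full weeks with remainder 3, so 139 more Tuesdays after the first → 140.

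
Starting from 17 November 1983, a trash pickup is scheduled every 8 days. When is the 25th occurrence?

27 May 1984

The 25th occurrence is 24 intervals after the first: 24 × 8 = 192 days after 17 November 1983.
November has 30 days — 13 days to the end of November leaves 179.
December has 31 days (148 left).
January has 31 days (117 left).
February has 29 days (88 left).
March has 31 days (57 left).
April has 30 days (27 left).
27 days into May → 27 May 1984.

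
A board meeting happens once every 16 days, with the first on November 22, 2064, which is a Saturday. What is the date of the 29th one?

February 13, 2066

The 29th occurrence is 28 intervals after the first: 28 × 16 = 448 days after November 22, 2064.
November has 30 days — 8 days to the end of November leaves 440.
From end of November to end of 2064 is 31 days (409 left).
2065 has 365 days (44 left).
January has 31 days (13 left).
13 days into February → February 13, 2066.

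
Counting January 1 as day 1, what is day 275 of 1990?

2 October 1990

January has 31 days (275 − 31 = 244 remain).
February has 28 days (244 − 28 = 216 remain).
March has 31 days (216 − 31 = 185 remain).
April has 30 days (185 − 30 = 155 remain).
May has 31 days (155 − 31 = 124 remain).
June has 30 days (124 − 30 = 94 remain).
July has 31 days (94 − 31 = 63 remain).
August has 31 days (63 − 31 = 32 remain).
September has 30 days (32 − 30 = 2 remain).
2 into October → October 2.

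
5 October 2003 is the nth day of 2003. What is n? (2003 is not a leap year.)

Days in months before October: 31 + 28 + 31 + 30 + 31 + 30 + 31 + 31 + 30 = 273.
Plus 5 days into October → day 278.

278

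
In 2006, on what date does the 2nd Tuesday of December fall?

The first Tuesday of December 2006 is December 5.
The 2nd Tuesday is 1 weeks later: 5 + 7 = 12.

2006-12-12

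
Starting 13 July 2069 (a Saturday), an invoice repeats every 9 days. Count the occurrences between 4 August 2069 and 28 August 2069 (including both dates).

3

Occurrences land 9·i days after 13 July 2069 for i = 0, 1, 2, …
4 August 2069 is 22 days after the start; 22 ÷ 9 = 2 remainder 4; since the remainder is 4, round up to i = 3. First occurrence in the window: #4 on 9 August 2069 (3×9 = 27 days in).
28 August 2069 is 46 days after the start; 46 ÷ 9 = 5 remainder 1. Last occurrence in the window: #6 on 27 August 2069.
Occurrences #4 through #6: 3 in total.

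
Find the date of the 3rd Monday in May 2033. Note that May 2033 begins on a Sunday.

May 2033 begins on a Sunday, so the first Monday is May 2 (1 day later).
The 3rd Monday is 2 weeks later: 2 + 14 = 16.

May 16, 2033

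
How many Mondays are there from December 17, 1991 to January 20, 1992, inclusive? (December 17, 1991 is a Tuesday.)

5

December 17, 1991 is a Tuesday; the first Monday on or after it is December 23, 1991 (6 days later).
From December 23, 1991 to January 20, 1992: 8 + 20 = 28 days (rest of December, January).
28 ÷ 7 = 4 full weeks with remainder 0, so 4 more Mondays after the first → 5.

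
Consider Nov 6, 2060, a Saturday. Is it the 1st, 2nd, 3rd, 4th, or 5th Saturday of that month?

Day 6 falls in week ⌈6/7⌉ of the month.
Days 1–7 hold the 1st Saturday, 8–14 the 2nd, 15–21 the 3rd, 22–28 the 4th, 29–31 the 5th.
6 is in the range for the 1st.

1st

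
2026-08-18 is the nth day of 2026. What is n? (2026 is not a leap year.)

Days in months before August: 31 + 28 + 31 + 30 + 31 + 30 + 31 = 212.
Plus 18 days into August → day 230.

230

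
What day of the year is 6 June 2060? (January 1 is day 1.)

158

Days in months before June: 31 + 29 + 31 + 30 + 31 = 152.
Plus 6 days into June → day 158.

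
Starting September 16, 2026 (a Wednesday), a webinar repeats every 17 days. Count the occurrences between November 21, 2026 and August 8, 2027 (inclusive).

Occurrences land 17·i days after September 16, 2026 for i = 0, 1, 2, …
November 21, 2026 is 66 days after the start; 66 ÷ 17 = 3 remainder 15; since the remainder is 15, round up to i = 4. First occurrence in the window: #5 on November 23, 2026 (4×17 = 68 days in).
August 8, 2027 is 326 days after the start; 326 ÷ 17 = 19 remainder 3. Last occurrence in the window: #20 on August 5, 2027.
Occurrences #5 through #20: 16 in total.

16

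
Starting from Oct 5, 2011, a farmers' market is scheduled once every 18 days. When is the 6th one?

The 6th occurrence is 5 intervals after the first: 5 × 18 = 90 days after Oct 5, 2011.
Oct has 31 days — 26 days to the end of Oct leaves 64.
Nov has 30 days (34 left).
Dec has 31 days (3 left).
3 days into Jan → Jan 3, 2012.

Jan 3, 2012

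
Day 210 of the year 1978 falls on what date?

Jan has 31 days (210 − 31 = 179 remain).
Feb has 28 days (179 − 28 = 151 remain).
Mar has 31 days (151 − 31 = 120 remain).
Apr has 30 days (120 − 30 = 90 remain).
May has 31 days (90 − 31 = 59 remain).
Jun has 30 days (59 − 30 = 29 remain).
29 into Jul → Jul 29.

Jul 29, 1978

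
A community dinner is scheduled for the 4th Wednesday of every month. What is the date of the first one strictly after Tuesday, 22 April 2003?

April 2003 starts on a Tuesday; its first Wednesday is the 2nd, so the 4th Wednesday is the 23rd — 23 April 2003.
23 April 2003 is after 22 April 2003, so that is the next one.

23 April 2003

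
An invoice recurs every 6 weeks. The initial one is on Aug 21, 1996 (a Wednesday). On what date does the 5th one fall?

Feb 5, 1997

The 5th occurrence is 4 intervals after the first: 4 × 42 = 168 days after Aug 21, 1996.
Aug has 31 days — 10 days to the end of Aug leaves 158.
Sep has 30 days (128 left).
Oct has 31 days (97 left).
Nov has 30 days (67 left).
Dec has 31 days (36 left).
Jan has 31 days (5 left).
5 days into Feb → Feb 5, 1997.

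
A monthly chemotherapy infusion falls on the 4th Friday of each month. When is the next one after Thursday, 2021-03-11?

2021-03-26

March 2021 starts on a Monday; its first Friday is the 5th, so the 4th Friday is the 26th — 2021-03-26.
2021-03-26 is after 2021-03-11, so that is the next one.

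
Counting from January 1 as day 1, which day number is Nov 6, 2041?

Days in months before Nov: 31 + 28 + 31 + 30 + 31 + 30 + 31 + 31 + 30 + 31 = 304.
Plus 6 days into Nov → day 310.

310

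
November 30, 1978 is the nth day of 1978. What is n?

Days in months before November: 31 + 28 + 31 + 30 + 31 + 30 + 31 + 31 + 30 + 31 = 304.
Plus 30 days into November → day 334.

334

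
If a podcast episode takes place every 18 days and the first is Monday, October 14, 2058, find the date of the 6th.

January 12, 2059

The 6th occurrence is 5 intervals after the first: 5 × 18 = 90 days after October 14, 2058.
October has 31 days — 17 days to the end of October leaves 73.
November has 30 days (43 left).
December has 31 days (12 left).
12 days into January → January 12, 2059.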